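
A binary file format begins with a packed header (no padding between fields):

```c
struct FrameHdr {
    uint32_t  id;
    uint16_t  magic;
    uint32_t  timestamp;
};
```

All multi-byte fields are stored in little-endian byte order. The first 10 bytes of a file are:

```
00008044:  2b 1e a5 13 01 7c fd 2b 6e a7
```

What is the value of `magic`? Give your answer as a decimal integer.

31745

`magic` follows `id` (4 bytes), so it starts at byte offset 4 and occupies 2 bytes.
Bytes at offsets 4..5: 01 7C.
Little-endian stores the least-significant byte at the lowest address.
Reassemble most-significant byte first: 7C 01 → 0x7C01.
0x7C01 = 31745.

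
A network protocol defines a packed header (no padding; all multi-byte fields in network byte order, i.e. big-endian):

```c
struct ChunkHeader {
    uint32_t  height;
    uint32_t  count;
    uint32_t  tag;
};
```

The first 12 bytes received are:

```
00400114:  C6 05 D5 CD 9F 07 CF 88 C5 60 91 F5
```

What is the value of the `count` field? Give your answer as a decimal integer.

`count` follows `height` (4 bytes), so it starts at byte offset 4 and occupies 4 bytes.
Bytes at offsets 4..7: 9F 07 CF 88.
Big-endian: lowest address holds the most-significant byte.
The bytes are already most-significant first: 0x9F07CF88.
0x9F07CF88 = 2668089224.

2668089224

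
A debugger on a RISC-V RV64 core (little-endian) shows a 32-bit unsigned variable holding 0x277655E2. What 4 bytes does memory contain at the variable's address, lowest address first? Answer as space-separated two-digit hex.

Split into bytes (most-significant first): 27 76 55 E2.
In little-endian order the low byte comes first in memory.
So at ascending addresses the bytes are E2 55 76 27.

E2 55 76 27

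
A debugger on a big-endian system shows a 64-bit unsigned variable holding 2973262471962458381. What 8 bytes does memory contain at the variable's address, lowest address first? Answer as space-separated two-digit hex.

2973262471962458381 in hexadecimal, padded to 64 bits, is 0x294326771952790D.
Split into bytes (most-significant first): 29 43 26 77 19 52 79 0D.
Big-endian: lowest address holds the most-significant byte.
So the memory order matches the most-significant-first order: 29 43 26 77 19 52 79 0D.

29 43 26 77 19 52 79 0D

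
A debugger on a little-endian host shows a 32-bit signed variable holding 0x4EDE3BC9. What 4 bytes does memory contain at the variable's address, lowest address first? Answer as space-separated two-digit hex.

C9 3B DE 4E

Split into bytes (most-significant first): 4E DE 3B C9.
Little-endian stores the least-significant byte at the lowest address.
So at ascending addresses the bytes are C9 3B DE 4E.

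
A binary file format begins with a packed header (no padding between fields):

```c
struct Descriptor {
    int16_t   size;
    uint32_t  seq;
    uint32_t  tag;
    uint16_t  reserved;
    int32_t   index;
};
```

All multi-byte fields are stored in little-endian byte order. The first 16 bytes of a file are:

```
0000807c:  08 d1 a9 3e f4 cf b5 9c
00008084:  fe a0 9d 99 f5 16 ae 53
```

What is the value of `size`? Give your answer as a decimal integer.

-12024

`size` is the first field, at byte offset 0, occupying 2 bytes.
Bytes at offsets 0..1: 08 D1.
Little-endian stores the least-significant byte at the lowest address.
Reassemble most-significant byte first: D1 08 → 0xD108.
Top bit is set, so as a signed 16-bit value this is 0xD108 − 2^16 = -12024.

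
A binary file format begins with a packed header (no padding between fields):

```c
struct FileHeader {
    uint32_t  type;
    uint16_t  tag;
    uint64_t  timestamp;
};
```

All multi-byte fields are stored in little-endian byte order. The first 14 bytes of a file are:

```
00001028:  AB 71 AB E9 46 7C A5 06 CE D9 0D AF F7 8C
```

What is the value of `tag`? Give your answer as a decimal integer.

`tag` follows `type` (4 bytes), so it starts at byte offset 4 and occupies 2 bytes.
Bytes at offsets 4..5: 46 7C.
Little-endian: lowest address holds the least-significant byte.
Reassemble most-significant byte first: 7C 46 → 0x7C46.
0x7C46 = 31814.

31814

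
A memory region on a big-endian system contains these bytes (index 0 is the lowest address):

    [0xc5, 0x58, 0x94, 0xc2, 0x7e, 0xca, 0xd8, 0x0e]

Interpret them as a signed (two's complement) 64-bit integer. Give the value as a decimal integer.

-4226464687215421426

Big-endian: lowest address holds the most-significant byte.
The bytes are already most-significant first: 0xC55894C27ECAD80E.
Top bit is set, so as a signed 64-bit value this is 0xC55894C27ECAD80E − 2^64 = -4226464687215421426.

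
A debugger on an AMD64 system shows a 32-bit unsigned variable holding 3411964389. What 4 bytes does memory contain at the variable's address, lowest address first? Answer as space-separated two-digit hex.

3411964389 in hexadecimal, padded to 32 bits, is 0xCB5E71E5.
Split into bytes (most-significant first): CB 5E 71 E5.
Little-endian stores the least-significant byte at the lowest address.
So at ascending addresses the bytes are E5 71 5E CB.

E5 71 5E CB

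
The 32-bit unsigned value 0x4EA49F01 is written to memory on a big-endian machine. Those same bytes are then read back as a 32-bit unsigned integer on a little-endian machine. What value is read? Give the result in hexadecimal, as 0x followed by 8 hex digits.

0x019FA44E

Stored big-endian, the bytes at ascending addresses are 4E A4 9F 01.
Read back as little-endian, the first byte is least significant, giving 0x019FA44E.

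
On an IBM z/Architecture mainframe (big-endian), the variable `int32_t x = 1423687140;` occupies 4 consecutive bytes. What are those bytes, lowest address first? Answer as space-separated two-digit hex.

1423687140 in hexadecimal, padded to 32 bits, is 0x54DBBDE4.
Split into bytes (most-significant first): 54 DB BD E4.
Big-endian stores the most-significant byte at the lowest address.
So the memory order matches the most-significant-first order: 54 DB BD E4.

54 DB BD E4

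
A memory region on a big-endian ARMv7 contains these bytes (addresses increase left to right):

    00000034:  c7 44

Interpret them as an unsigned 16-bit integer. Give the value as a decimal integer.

Big-endian: lowest address holds the most-significant byte.
The bytes are already most-significant first: 0xC744.
0xC744 = 51012.

51012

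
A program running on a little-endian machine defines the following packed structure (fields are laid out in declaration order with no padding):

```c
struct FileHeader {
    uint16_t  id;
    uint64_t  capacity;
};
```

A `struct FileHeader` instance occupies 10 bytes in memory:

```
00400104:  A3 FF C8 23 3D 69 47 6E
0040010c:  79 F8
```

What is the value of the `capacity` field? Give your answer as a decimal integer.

17904463046575465416

`capacity` follows `id` (2 bytes), so it starts at byte offset 2 and occupies 8 bytes.
Bytes at offsets 2..9: C8 23 3D 69 47 6E 79 F8.
Little-endian: lowest address holds the least-significant byte.
Reassemble most-significant byte first: F8 79 6E 47 69 3D 23 C8 → 0xF8796E47693D23C8.
0xF8796E47693D23C8 = 17904463046575465416.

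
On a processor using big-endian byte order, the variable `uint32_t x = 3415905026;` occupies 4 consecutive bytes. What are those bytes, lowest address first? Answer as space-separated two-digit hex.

CB 9A 93 02

3415905026 in hexadecimal, padded to 32 bits, is 0xCB9A9302.
Split into bytes (most-significant first): CB 9A 93 02.
Big-endian stores the most-significant byte at the lowest address.
So the memory order matches the most-significant-first order: CB 9A 93 02.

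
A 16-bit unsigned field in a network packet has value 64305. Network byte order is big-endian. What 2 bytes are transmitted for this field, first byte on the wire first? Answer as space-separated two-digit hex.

64305 in hexadecimal, padded to 16 bits, is 0xFB31.
Split into bytes (most-significant first): FB 31.
Big-endian stores the most-significant byte at the lowest address.
So the memory order matches the most-significant-first order: FB 31.

FB 31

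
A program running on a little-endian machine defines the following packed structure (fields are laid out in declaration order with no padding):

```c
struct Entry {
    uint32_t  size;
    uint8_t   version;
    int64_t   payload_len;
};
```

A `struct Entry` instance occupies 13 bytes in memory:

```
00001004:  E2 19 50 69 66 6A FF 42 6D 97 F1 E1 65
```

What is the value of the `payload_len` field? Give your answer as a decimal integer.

`payload_len` follows `size` (4 B), `version` (1 B), so it starts at offset 4 + 1 = 5 and occupies 8 bytes.
Bytes at offsets 5..12: 6A FF 42 6D 97 F1 E1 65.
Little-endian stores the least-significant byte at the lowest address.
Reassemble most-significant byte first: 65 E1 F1 97 6D 42 FF 6A → 0x65E1F1976D42FF6A.
0x65E1F1976D42FF6A = 7341414500266082154.

7341414500266082154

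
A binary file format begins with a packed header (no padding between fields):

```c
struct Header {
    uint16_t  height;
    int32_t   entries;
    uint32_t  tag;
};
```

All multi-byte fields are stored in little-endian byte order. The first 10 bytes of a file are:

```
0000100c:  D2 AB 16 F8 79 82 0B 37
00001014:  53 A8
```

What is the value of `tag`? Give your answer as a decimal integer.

2824025867

`tag` follows `height` (2 B), `entries` (4 B), so it starts at offset 2 + 4 = 6 and occupies 4 bytes.
Bytes at offsets 6..9: 0B 37 53 A8.
In little-endian order the low byte comes first in memory.
Reassemble most-significant byte first: A8 53 37 0B → 0xA853370B.
0xA853370B = 2824025867.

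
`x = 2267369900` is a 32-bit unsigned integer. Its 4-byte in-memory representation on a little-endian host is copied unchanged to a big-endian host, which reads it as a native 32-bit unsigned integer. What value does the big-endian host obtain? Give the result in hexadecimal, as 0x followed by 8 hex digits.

0xAC512587

2267369900 in 32-bit hexadecimal is 0x872551AC.
Stored little-endian, the bytes at ascending addresses are AC 51 25 87.
Read back as big-endian, the last byte is least significant, giving 0xAC512587.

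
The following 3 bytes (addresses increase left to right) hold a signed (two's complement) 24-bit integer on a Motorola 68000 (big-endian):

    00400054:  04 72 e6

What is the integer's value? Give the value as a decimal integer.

Big-endian stores the most-significant byte at the lowest address.
The bytes are already most-significant first: 0x0472E6.
0x0472E6 = 291558.

291558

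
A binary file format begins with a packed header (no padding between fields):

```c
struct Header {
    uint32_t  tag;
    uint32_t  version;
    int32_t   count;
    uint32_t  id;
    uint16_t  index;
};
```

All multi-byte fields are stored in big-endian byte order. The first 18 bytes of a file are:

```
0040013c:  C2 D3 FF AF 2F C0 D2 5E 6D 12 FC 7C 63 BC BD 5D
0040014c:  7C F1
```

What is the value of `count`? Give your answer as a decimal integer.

1829960828

`count` follows `tag` (4 B), `version` (4 B), so it starts at offset 4 + 4 = 8 and occupies 4 bytes.
Bytes at offsets 8..11: 6D 12 FC 7C.
Big-endian stores the most-significant byte at the lowest address.
The bytes are already most-significant first: 0x6D12FC7C.
0x6D12FC7C = 1829960828.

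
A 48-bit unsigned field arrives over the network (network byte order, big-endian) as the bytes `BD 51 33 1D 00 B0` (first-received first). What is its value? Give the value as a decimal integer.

208156447539376

In big-endian order the high byte comes first in memory.
The bytes are already most-significant first: 0xBD51331D00B0.
0xBD51331D00B0 = 208156447539376.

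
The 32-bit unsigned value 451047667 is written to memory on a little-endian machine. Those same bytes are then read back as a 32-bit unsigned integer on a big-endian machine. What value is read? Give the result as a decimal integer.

451047667 in 32-bit hexadecimal is 0x1AE270F3.
Stored little-endian, the bytes at ascending addresses are F3 70 E2 1A.
Read back as big-endian, the last byte is least significant, giving 0xF370E21A.
0xF370E21A = 4084261402.

4084261402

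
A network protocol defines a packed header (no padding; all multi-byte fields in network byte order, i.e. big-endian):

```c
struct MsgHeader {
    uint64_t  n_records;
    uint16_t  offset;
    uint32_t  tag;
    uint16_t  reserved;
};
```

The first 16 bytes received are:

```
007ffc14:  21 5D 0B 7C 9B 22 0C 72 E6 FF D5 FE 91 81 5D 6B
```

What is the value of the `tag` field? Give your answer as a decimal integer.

3590230401

`tag` follows `n_records` (8 B), `offset` (2 B), so it starts at offset 8 + 2 = 10 and occupies 4 bytes.
Bytes at offsets 10..13: D5 FE 91 81.
Big-endian: lowest address holds the most-significant byte.
The bytes are already most-significant first: 0xD5FE9181.
0xD5FE9181 = 3590230401.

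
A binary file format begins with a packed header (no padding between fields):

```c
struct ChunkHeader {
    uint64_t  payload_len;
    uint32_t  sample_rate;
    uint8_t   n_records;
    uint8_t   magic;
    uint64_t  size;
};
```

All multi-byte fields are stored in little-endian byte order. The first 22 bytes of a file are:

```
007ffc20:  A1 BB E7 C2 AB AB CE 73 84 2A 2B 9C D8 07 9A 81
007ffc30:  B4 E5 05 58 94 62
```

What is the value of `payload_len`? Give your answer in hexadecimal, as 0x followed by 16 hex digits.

0x73CEABABC2E7BBA1

`payload_len` is the first field, at byte offset 0, occupying 8 bytes.
Bytes at offsets 0..7: A1 BB E7 C2 AB AB CE 73.
In little-endian order the low byte comes first in memory.
Reassemble most-significant byte first: 73 CE AB AB C2 E7 BB A1 → 0x73CEABABC2E7BBA1.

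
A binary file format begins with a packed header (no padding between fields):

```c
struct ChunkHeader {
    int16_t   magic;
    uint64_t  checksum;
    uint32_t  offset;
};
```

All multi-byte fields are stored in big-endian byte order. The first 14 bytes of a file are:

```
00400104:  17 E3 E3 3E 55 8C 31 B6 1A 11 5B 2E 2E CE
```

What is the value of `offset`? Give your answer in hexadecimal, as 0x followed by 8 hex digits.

0x5B2E2ECE

`offset` follows `magic` (2 B), `checksum` (8 B), so it starts at offset 2 + 8 = 10 and occupies 4 bytes.
Bytes at offsets 10..13: 5B 2E 2E CE.
In big-endian order the high byte comes first in memory.
The bytes are already most-significant first: 0x5B2E2ECE.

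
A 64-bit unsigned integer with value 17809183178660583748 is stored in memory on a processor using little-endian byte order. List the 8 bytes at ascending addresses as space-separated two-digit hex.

44 19 ED 6F BE ED 26 F7

17809183178660583748 in hexadecimal, padded to 64 bits, is 0xF726EDBE6FED1944.
Split into bytes (most-significant first): F7 26 ED BE 6F ED 19 44.
In little-endian order the low byte comes first in memory.
So at ascending addresses the bytes are 44 19 ED 6F BE ED 26 F7.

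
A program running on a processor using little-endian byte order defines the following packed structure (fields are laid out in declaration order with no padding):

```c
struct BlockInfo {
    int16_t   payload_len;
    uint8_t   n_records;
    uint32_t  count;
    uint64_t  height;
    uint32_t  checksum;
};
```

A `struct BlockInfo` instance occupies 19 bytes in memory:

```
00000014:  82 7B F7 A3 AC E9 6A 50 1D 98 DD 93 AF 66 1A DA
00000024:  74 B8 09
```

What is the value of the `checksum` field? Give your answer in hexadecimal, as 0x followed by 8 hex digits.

0x09B874DA

`checksum` follows `payload_len` (2 B), `n_records` (1 B), `count` (4 B), `height` (8 B), so it starts at offset 2 + 1 + 4 + 8 = 15 and occupies 4 bytes.
Bytes at offsets 15..18: DA 74 B8 09.
Little-endian stores the least-significant byte at the lowest address.
Reassemble most-significant byte first: 09 B8 74 DA → 0x09B874DA.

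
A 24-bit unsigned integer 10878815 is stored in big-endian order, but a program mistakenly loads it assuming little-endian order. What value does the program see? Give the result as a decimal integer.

10878815 in 24-bit hexadecimal is 0xA5FF5F.
Stored big-endian, the bytes at ascending addresses are A5 FF 5F.
Read back as little-endian, the first byte is least significant, giving 0x5FFFA5.
0x5FFFA5 = 6291365.

6291365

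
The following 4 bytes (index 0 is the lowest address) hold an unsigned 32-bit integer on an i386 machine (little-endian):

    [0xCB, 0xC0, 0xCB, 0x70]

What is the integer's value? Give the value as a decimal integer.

1892401355

Little-endian stores the least-significant byte at the lowest address.
Reassemble most-significant byte first: 70 CB C0 CB → 0x70CBC0CB.
0x70CBC0CB = 1892401355.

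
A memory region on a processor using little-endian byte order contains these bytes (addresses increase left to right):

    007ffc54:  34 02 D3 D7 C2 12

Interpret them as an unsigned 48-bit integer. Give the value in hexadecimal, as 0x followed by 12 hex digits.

0x12C2D7D30234

Little-endian: lowest address holds the least-significant byte.
Reassemble most-significant byte first: 12 C2 D7 D3 02 34 → 0x12C2D7D30234.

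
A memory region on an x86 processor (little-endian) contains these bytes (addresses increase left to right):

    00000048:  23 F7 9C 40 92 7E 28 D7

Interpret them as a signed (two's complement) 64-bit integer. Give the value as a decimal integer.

In little-endian order the low byte comes first in memory.
Reassemble most-significant byte first: D7 28 7E 92 40 9C F7 23 → 0xD7287E92409CF723.
Top bit is set, so as a signed 64-bit value this is 0xD7287E92409CF723 − 2^64 = -2942963189872265437.

-2942963189872265437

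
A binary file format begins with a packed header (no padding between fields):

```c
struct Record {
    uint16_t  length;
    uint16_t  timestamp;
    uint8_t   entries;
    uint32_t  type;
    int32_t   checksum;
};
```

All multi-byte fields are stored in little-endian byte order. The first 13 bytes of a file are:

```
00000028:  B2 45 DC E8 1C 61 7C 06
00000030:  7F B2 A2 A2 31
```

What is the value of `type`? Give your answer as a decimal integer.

`type` follows `length` (2 B), `timestamp` (2 B), `entries` (1 B), so it starts at offset 2 + 2 + 1 = 5 and occupies 4 bytes.
Bytes at offsets 5..8: 61 7C 06 7F.
Little-endian: lowest address holds the least-significant byte.
Reassemble most-significant byte first: 7F 06 7C 61 → 0x7F067C61.
0x7F067C61 = 2131131489.

2131131489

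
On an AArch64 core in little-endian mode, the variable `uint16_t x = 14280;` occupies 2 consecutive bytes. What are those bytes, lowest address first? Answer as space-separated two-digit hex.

14280 in hexadecimal, padded to 16 bits, is 0x37C8.
Split into bytes (most-significant first): 37 C8.
In little-endian order the low byte comes first in memory.
So at ascending addresses the bytes are C8 37.

C8 37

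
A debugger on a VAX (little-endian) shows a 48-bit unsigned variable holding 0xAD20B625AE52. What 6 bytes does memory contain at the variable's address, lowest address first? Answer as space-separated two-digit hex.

Split into bytes (most-significant first): AD 20 B6 25 AE 52.
Little-endian: lowest address holds the least-significant byte.
So at ascending addresses the bytes are 52 AE 25 B6 20 AD.

52 AE 25 B6 20 AD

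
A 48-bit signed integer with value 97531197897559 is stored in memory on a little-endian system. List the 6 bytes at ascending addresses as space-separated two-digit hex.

97531197897559 in hexadecimal, padded to 48 bits, is 0x58B44067BB57.
Split into bytes (most-significant first): 58 B4 40 67 BB 57.
In little-endian order the low byte comes first in memory.
So at ascending addresses the bytes are 57 BB 67 40 B4 58.

57 BB 67 40 B4 58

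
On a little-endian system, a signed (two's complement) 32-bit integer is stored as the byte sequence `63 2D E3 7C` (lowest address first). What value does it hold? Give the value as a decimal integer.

Little-endian: lowest address holds the least-significant byte.
Reassemble most-significant byte first: 7C E3 2D 63 → 0x7CE32D63.
0x7CE32D63 = 2095263075.

2095263075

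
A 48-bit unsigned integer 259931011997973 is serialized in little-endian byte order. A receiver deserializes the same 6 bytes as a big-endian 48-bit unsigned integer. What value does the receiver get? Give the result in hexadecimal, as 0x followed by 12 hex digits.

0x15E1A2E767EC

259931011997973 in 48-bit hexadecimal is 0xEC67E7A2E115.
Stored little-endian, the bytes at ascending addresses are 15 E1 A2 E7 67 EC.
Read back as big-endian, the last byte is least significant, giving 0x15E1A2E767EC.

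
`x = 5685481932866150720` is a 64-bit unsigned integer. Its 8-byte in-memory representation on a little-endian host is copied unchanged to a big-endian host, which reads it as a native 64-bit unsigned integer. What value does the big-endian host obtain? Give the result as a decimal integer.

5685481932866150720 in 64-bit hexadecimal is 0x4EE6E3B1E9636140.
Stored little-endian, the bytes at ascending addresses are 40 61 63 E9 B1 E3 E6 4E.
Read back as big-endian, the last byte is least significant, giving 0x406163E9B1E3E64E.
0x406163E9B1E3E64E = 4639098946531354190.

4639098946531354190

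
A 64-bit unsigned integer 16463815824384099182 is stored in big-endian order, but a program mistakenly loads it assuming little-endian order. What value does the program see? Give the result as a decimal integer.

7963453084032138212

16463815824384099182 in 64-bit hexadecimal is 0xE47B394363DE836E.
Stored big-endian, the bytes at ascending addresses are E4 7B 39 43 63 DE 83 6E.
Read back as little-endian, the first byte is least significant, giving 0x6E83DE6343397BE4.
0x6E83DE6343397BE4 = 7963453084032138212.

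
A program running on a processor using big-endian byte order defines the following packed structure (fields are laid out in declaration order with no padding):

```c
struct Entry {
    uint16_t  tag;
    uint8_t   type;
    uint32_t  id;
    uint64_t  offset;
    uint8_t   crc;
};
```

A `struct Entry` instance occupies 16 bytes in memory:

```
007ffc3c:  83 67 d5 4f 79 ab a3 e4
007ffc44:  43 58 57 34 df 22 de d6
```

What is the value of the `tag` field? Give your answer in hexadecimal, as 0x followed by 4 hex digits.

`tag` is the first field, at byte offset 0, occupying 2 bytes.
Bytes at offsets 0..1: 83 67.
Big-endian: lowest address holds the most-significant byte.
The bytes are already most-significant first: 0x8367.

0x8367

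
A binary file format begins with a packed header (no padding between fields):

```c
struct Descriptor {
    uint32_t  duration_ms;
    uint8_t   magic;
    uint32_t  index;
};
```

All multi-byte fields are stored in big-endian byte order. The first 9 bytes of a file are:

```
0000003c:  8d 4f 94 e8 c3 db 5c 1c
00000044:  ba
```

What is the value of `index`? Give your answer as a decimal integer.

`index` follows `duration_ms` (4 B), `magic` (1 B), so it starts at offset 4 + 1 = 5 and occupies 4 bytes.
Bytes at offsets 5..8: DB 5C 1C BA.
Big-endian: lowest address holds the most-significant byte.
The bytes are already most-significant first: 0xDB5C1CBA.
0xDB5C1CBA = 3680246970.

3680246970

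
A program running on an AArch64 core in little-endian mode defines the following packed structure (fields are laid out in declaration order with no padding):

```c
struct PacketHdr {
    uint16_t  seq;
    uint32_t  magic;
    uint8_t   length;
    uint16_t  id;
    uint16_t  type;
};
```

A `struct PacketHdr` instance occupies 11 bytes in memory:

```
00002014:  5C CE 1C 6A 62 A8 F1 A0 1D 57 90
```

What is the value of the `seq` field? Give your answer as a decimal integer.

52828

`seq` is the first field, at byte offset 0, occupying 2 bytes.
Bytes at offsets 0..1: 5C CE.
In little-endian order the low byte comes first in memory.
Reassemble most-significant byte first: CE 5C → 0xCE5C.
0xCE5C = 52828.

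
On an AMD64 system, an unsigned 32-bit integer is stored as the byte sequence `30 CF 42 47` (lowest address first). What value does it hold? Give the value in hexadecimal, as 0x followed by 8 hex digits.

Little-endian stores the least-significant byte at the lowest address.
Reassemble most-significant byte first: 47 42 CF 30 → 0x4742CF30.

0x4742CF30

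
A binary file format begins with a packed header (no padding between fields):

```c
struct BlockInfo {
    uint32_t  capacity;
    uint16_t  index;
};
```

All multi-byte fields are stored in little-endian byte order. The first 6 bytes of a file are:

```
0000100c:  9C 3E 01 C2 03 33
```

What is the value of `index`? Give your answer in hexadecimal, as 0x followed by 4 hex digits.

`index` follows `capacity` (4 bytes), so it starts at byte offset 4 and occupies 2 bytes.
Bytes at offsets 4..5: 03 33.
Little-endian: lowest address holds the least-significant byte.
Reassemble most-significant byte first: 33 03 → 0x3303.

0x3303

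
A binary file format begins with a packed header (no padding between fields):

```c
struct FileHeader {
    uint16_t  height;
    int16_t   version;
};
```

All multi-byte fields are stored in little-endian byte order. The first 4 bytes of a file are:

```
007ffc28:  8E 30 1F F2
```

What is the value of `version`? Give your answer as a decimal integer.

-3553

`version` follows `height` (2 bytes), so it starts at byte offset 2 and occupies 2 bytes.
Bytes at offsets 2..3: 1F F2.
Little-endian: lowest address holds the least-significant byte.
Reassemble most-significant byte first: F2 1F → 0xF21F.
Top bit is set, so as a signed 16-bit value this is 0xF21F − 2^16 = -3553.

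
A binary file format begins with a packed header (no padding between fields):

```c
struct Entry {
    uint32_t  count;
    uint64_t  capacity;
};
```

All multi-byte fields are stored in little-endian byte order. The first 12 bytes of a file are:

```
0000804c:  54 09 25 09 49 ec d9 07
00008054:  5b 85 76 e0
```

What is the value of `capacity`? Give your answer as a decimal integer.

`capacity` follows `count` (4 bytes), so it starts at byte offset 4 and occupies 8 bytes.
Bytes at offsets 4..11: 49 EC D9 07 5B 85 76 E0.
Little-endian stores the least-significant byte at the lowest address.
Reassemble most-significant byte first: E0 76 85 5B 07 D9 EC 49 → 0xE076855B07D9EC49.
0xE076855B07D9EC49 = 16174261737767955529.

16174261737767955529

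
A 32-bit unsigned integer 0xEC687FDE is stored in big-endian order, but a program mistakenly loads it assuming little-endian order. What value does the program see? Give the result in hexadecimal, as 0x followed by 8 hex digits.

0xDE7F68EC

Stored big-endian, the bytes at ascending addresses are EC 68 7F DE.
Read back as little-endian, the first byte is least significant, giving 0xDE7F68EC.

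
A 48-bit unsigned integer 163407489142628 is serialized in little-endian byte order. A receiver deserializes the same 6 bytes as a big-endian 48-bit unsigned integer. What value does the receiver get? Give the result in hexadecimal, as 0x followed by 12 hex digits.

163407489142628 in 48-bit hexadecimal is 0x949E45580F64.
Stored little-endian, the bytes at ascending addresses are 64 0F 58 45 9E 94.
Read back as big-endian, the last byte is least significant, giving 0x640F58459E94.

0x640F58459E94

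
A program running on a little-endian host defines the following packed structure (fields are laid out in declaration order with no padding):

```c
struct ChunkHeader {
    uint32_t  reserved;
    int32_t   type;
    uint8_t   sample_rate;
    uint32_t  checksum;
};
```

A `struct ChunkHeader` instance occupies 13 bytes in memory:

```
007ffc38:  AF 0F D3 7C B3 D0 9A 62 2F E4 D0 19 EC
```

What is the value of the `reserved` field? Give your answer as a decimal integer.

2094206895

`reserved` is the first field, at byte offset 0, occupying 4 bytes.
Bytes at offsets 0..3: AF 0F D3 7C.
Little-endian stores the least-significant byte at the lowest address.
Reassemble most-significant byte first: 7C D3 0F AF → 0x7CD30FAF.
0x7CD30FAF = 2094206895.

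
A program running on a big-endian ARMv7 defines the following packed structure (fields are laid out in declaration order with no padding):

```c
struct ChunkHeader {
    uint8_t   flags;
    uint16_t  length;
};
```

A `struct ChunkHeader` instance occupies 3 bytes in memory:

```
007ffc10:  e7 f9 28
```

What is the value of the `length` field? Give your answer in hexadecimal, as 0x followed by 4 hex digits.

0xF928

`length` follows `flags` (1 byte), so it starts at byte offset 1 and occupies 2 bytes.
Bytes at offsets 1..2: F9 28.
In big-endian order the high byte comes first in memory.
The bytes are already most-significant first: 0xF928.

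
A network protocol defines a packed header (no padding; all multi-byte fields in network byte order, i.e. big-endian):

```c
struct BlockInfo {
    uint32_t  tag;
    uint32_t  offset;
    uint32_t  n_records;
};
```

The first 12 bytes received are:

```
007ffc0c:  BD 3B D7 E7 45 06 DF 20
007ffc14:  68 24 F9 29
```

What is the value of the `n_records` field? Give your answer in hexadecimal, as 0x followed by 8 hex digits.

0x6824F929

`n_records` follows `tag` (4 B), `offset` (4 B), so it starts at offset 4 + 4 = 8 and occupies 4 bytes.
Bytes at offsets 8..11: 68 24 F9 29.
In big-endian order the high byte comes first in memory.
The bytes are already most-significant first: 0x6824F929.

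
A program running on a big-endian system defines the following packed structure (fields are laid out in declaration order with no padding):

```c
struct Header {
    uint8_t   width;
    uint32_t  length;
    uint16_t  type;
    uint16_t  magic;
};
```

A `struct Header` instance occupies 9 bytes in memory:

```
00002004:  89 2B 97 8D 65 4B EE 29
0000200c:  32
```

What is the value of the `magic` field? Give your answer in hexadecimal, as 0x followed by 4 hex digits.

`magic` follows `width` (1 B), `length` (4 B), `type` (2 B), so it starts at offset 1 + 4 + 2 = 7 and occupies 2 bytes.
Bytes at offsets 7..8: 29 32.
In big-endian order the high byte comes first in memory.
The bytes are already most-significant first: 0x2932.

0x2932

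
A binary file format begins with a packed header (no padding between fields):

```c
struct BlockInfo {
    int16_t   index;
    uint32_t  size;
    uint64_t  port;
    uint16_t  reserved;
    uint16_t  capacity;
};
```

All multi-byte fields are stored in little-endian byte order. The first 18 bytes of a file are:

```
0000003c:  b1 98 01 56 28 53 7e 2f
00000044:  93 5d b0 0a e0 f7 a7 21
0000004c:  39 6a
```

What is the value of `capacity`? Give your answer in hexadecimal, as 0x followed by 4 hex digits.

`capacity` follows `index` (2 B), `size` (4 B), `port` (8 B), `reserved` (2 B), so it starts at offset 2 + 4 + 8 + 2 = 16 and occupies 2 bytes.
Bytes at offsets 16..17: 39 6A.
Little-endian: lowest address holds the least-significant byte.
Reassemble most-significant byte first: 6A 39 → 0x6A39.

0x6A39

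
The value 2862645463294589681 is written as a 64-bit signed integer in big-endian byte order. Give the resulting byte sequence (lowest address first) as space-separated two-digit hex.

27 BA 28 E1 C5 8E BA F1

2862645463294589681 in hexadecimal, padded to 64 bits, is 0x27BA28E1C58EBAF1.
Split into bytes (most-significant first): 27 BA 28 E1 C5 8E BA F1.
Big-endian: lowest address holds the most-significant byte.
So the memory order matches the most-significant-first order: 27 BA 28 E1 C5 8E BA F1.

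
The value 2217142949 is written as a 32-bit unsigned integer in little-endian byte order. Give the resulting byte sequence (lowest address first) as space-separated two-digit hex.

A5 EA 26 84

2217142949 in hexadecimal, padded to 32 bits, is 0x8426EAA5.
Split into bytes (most-significant first): 84 26 EA A5.
In little-endian order the low byte comes first in memory.
So at ascending addresses the bytes are A5 EA 26 84.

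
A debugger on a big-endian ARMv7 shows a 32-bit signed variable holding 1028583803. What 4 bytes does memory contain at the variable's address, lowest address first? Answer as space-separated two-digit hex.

3D 4E F1 7B

1028583803 in hexadecimal, padded to 32 bits, is 0x3D4EF17B.
Split into bytes (most-significant first): 3D 4E F1 7B.
In big-endian order the high byte comes first in memory.
So the memory order matches the most-significant-first order: 3D 4E F1 7B.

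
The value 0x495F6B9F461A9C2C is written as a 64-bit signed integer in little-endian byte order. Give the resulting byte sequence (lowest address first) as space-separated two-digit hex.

Split into bytes (most-significant first): 49 5F 6B 9F 46 1A 9C 2C.
In little-endian order the low byte comes first in memory.
So at ascending addresses the bytes are 2C 9C 1A 46 9F 6B 5F 49.

2C 9C 1A 46 9F 6B 5F 49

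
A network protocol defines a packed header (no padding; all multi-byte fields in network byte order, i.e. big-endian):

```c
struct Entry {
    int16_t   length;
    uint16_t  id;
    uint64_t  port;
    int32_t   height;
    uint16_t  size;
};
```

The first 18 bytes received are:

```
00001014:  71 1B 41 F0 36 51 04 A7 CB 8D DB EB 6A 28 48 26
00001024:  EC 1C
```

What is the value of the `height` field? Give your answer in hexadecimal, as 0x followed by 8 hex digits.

0x6A284826

`height` follows `length` (2 B), `id` (2 B), `port` (8 B), so it starts at offset 2 + 2 + 8 = 12 and occupies 4 bytes.
Bytes at offsets 12..15: 6A 28 48 26.
Big-endian: lowest address holds the most-significant byte.
The bytes are already most-significant first: 0x6A284826.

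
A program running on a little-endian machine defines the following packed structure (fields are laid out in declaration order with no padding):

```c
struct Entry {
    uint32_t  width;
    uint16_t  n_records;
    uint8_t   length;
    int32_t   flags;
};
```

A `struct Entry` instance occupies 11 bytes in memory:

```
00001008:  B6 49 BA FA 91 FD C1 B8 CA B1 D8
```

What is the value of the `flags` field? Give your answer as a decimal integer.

-659436872

`flags` follows `width` (4 B), `n_records` (2 B), `length` (1 B), so it starts at offset 4 + 2 + 1 = 7 and occupies 4 bytes.
Bytes at offsets 7..10: B8 CA B1 D8.
Little-endian: lowest address holds the least-significant byte.
Reassemble most-significant byte first: D8 B1 CA B8 → 0xD8B1CAB8.
Top bit is set, so as a signed 32-bit value this is 0xD8B1CAB8 − 2^32 = -659436872.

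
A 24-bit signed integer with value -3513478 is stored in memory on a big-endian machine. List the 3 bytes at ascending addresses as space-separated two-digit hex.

CA 63 7A

Two's complement of -3513478 in 24 bits: 3513478 = 0x359C86; invert → 0xCA6379; add 1 → 0xCA637A.
Split into bytes (most-significant first): CA 63 7A.
Big-endian: lowest address holds the most-significant byte.
So the memory order matches the most-significant-first order: CA 63 7A.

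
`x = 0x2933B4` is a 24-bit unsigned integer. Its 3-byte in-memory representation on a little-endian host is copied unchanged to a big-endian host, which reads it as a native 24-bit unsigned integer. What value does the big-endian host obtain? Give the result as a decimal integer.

11809577

Stored little-endian, the bytes at ascending addresses are B4 33 29.
Read back as big-endian, the last byte is least significant, giving 0xB43329.
0xB43329 = 11809577.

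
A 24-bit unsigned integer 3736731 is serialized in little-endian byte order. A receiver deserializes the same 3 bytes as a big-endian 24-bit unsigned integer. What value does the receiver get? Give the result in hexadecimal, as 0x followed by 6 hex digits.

3736731 in 24-bit hexadecimal is 0x39049B.
Stored little-endian, the bytes at ascending addresses are 9B 04 39.
Read back as big-endian, the last byte is least significant, giving 0x9B0439.

0x9B0439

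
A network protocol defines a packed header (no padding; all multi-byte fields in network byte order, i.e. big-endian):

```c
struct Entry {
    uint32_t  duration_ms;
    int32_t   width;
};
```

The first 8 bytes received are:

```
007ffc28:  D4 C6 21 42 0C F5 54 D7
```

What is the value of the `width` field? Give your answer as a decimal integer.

217404631

`width` follows `duration_ms` (4 bytes), so it starts at byte offset 4 and occupies 4 bytes.
Bytes at offsets 4..7: 0C F5 54 D7.
Big-endian stores the most-significant byte at the lowest address.
The bytes are already most-significant first: 0x0CF554D7.
0x0CF554D7 = 217404631.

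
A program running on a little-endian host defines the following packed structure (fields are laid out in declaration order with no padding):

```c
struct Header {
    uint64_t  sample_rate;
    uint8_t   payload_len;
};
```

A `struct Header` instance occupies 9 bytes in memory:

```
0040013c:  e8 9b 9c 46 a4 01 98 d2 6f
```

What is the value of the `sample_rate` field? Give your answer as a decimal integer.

15174880749495819240

`sample_rate` is the first field, at byte offset 0, occupying 8 bytes.
Bytes at offsets 0..7: E8 9B 9C 46 A4 01 98 D2.
Little-endian stores the least-significant byte at the lowest address.
Reassemble most-significant byte first: D2 98 01 A4 46 9C 9B E8 → 0xD29801A4469C9BE8.
0xD29801A4469C9BE8 = 15174880749495819240.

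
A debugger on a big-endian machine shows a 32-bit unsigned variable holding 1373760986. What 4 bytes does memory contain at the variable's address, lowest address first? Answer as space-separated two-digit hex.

51 E1 ED DA

1373760986 in hexadecimal, padded to 32 bits, is 0x51E1EDDA.
Split into bytes (most-significant first): 51 E1 ED DA.
Big-endian: lowest address holds the most-significant byte.
So the memory order matches the most-significant-first order: 51 E1 ED DA.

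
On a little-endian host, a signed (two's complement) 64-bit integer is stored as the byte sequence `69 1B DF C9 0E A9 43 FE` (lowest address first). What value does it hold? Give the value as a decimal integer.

-125070483654763671

Little-endian stores the least-significant byte at the lowest address.
Reassemble most-significant byte first: FE 43 A9 0E C9 DF 1B 69 → 0xFE43A90EC9DF1B69.
Top bit is set, so as a signed 64-bit value this is 0xFE43A90EC9DF1B69 − 2^64 = -125070483654763671.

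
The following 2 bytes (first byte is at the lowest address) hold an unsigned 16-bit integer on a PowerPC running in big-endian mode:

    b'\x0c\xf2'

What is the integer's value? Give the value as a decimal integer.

Big-endian stores the most-significant byte at the lowest address.
The bytes are already most-significant first: 0x0CF2.
0x0CF2 = 3314.

3314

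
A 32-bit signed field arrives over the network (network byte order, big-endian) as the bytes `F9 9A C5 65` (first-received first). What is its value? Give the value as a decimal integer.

-107297435

In big-endian order the high byte comes first in memory.
The bytes are already most-significant first: 0xF99AC565.
Top bit is set, so as a signed 32-bit value this is 0xF99AC565 − 2^32 = -107297435.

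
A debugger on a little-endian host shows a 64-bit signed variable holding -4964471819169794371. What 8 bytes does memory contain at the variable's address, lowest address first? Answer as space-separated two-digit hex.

BD 76 F2 F0 2E A7 1A BB

Two's complement of -4964471819169794371 in 64 bits: 4964471819169794371 = 0x44E558D10F0D8943; invert → 0xBB1AA72EF0F276BC; add 1 → 0xBB1AA72EF0F276BD.
Split into bytes (most-significant first): BB 1A A7 2E F0 F2 76 BD.
In little-endian order the low byte comes first in memory.
So at ascending addresses the bytes are BD 76 F2 F0 2E A7 1A BB.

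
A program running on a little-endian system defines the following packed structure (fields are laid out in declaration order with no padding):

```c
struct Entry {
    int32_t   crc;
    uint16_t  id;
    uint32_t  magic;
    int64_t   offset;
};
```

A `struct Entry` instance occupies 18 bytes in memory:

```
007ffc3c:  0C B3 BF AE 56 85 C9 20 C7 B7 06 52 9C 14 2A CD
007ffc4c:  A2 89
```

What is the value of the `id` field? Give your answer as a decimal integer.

`id` follows `crc` (4 bytes), so it starts at byte offset 4 and occupies 2 bytes.
Bytes at offsets 4..5: 56 85.
Little-endian stores the least-significant byte at the lowest address.
Reassemble most-significant byte first: 85 56 → 0x8556.
0x8556 = 34134.

34134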